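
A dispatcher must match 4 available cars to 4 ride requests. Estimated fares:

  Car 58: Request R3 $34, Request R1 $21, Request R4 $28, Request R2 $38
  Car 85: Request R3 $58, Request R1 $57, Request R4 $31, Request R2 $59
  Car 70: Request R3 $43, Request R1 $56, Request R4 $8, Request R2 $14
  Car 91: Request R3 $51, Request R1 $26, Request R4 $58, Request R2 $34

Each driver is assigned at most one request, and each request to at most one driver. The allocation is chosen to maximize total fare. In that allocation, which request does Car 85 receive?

Car 85 receives Request R3.

Treat this as an assignment problem: match each driver to one request.
Optimal: Car 58→Request R2 ($38), Car 85→Request R3 ($58), Car 70→Request R1 ($56), Car 91→Request R4 ($58) — total 38+58+56+58 = $210.
Max-entry greedy (repeatedly take the single best remaining cell) gives $207, worse by 3.
Swapping Car 58↔Car 85 (Car 58→Request R3 $34, Car 85→Request R2 $59) loses 3.
Car 85's own top request is Request R2 ($59), but forcing Car 85→Request R2 and reassigning the rest optimally gives only $207 — worse by 3.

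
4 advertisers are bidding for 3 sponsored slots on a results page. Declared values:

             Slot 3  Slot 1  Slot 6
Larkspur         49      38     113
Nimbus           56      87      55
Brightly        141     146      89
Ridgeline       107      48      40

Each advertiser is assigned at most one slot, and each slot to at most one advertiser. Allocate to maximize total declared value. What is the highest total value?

Max total: $366

Treat this as an assignment problem: match each advertiser to one slot.
Optimal: Ridgeline→Slot 3 ($107), Brightly→Slot 1 ($146), Larkspur→Slot 6 ($113) — total 107+146+113 = $366.
Checked against all permutations: $366 is optimal.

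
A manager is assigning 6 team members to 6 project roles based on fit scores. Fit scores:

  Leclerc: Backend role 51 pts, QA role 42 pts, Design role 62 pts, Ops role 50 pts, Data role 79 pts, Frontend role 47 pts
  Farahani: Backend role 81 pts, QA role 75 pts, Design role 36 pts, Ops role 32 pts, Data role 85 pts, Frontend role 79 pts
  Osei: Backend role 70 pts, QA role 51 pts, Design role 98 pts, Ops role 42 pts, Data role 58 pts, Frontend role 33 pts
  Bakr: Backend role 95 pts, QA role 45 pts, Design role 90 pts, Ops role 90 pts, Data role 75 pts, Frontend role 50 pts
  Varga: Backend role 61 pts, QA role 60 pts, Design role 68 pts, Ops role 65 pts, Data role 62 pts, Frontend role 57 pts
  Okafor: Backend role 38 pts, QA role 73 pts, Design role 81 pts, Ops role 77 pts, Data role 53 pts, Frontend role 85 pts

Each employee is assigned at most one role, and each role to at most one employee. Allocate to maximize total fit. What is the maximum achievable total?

Maximum total: 497 pts

Optimal: Leclerc→Data role (79 pts), Farahani→QA role (75 pts), Osei→Design role (98 pts), Bakr→Backend role (95 pts), Varga→Ops role (65 pts), Okafor→Frontend role (85 pts) — total 79+75+98+95+65+85 = 497 pts.
Row-greedy (each employee in turn takes its best remaining role) gives 493 pts, worse by 4.
Next-best assignment: Leclerc→Data role, Farahani→Backend role, Osei→Design role, Bakr→Ops role, Varga→QA role, Okafor→Frontend role = 493 pts.
Every other assignment is strictly worse.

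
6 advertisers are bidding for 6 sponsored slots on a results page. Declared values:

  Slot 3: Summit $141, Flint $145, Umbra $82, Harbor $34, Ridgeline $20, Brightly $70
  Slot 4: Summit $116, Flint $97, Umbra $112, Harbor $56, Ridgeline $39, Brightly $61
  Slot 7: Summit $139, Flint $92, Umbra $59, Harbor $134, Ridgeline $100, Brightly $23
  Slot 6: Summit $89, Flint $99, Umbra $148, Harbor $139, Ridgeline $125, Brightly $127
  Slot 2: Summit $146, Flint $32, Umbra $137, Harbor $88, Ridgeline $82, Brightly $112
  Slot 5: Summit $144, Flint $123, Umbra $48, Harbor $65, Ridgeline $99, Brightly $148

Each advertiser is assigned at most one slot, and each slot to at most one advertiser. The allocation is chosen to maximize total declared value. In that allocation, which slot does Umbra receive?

Umbra receives Slot 4.

This is a one-to-one assignment (maximum-weight bipartite matching).
Optimal: Summit→Slot 2 ($146), Flint→Slot 3 ($145), Umbra→Slot 4 ($112), Harbor→Slot 7 ($134), Ridgeline→Slot 6 ($125), Brightly→Slot 5 ($148) — total 146+145+112+134+125+148 = $810.
Max-entry greedy (repeatedly take the single best remaining cell) gives $760, worse by 50.
Next-best assignment: Summit→Slot 4, Flint→Slot 3, Umbra→Slot 2, Harbor→Slot 7, Ridgeline→Slot 6, Brightly→Slot 5 = $805.
Every other assignment is strictly worse.
Umbra's own top slot is Slot 6 ($148), but forcing Umbra→Slot 6 and reassigning the rest optimally gives only $773 — worse by 37.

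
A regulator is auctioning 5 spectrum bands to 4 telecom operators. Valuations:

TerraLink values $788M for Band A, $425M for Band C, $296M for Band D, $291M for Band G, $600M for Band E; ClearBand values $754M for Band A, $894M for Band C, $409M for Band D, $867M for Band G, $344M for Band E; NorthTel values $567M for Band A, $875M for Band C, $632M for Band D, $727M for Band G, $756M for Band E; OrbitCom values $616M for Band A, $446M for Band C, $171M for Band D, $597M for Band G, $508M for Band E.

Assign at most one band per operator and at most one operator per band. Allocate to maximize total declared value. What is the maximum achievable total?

Max total: $3038M

Treat this as an assignment problem: match each operator to one band.
Optimal: TerraLink→Band A ($788M), ClearBand→Band G ($867M), NorthTel→Band C ($875M), OrbitCom→Band E ($508M) — total 788+867+875+508 = $3038M.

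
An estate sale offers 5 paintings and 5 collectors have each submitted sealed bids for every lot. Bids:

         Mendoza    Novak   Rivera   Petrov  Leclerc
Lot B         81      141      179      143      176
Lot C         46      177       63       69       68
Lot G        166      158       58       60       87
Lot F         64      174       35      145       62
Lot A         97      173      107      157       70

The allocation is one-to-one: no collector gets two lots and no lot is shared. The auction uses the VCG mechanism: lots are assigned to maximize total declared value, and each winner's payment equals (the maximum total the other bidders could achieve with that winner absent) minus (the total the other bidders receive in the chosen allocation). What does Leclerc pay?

Leclerc pays $84.

Efficient allocation: Mendoza→Lot G ($166), Novak→Lot C ($177), Rivera→Lot A ($107), Petrov→Lot F ($145), Leclerc→Lot B ($176); total welfare W = $771.
Leclerc receives Lot B at value $176, so the others get W − 176 = $595.
Without Leclerc: best allocation of the remaining 4 bidders over all 5 lots is Mendoza→Lot G ($166), Novak→Lot C ($177), Rivera→Lot B ($179), Petrov→Lot A ($157), total $679.
VCG payment = (others' best without Leclerc) − (others' welfare with Leclerc) = 679 − 595 = $84.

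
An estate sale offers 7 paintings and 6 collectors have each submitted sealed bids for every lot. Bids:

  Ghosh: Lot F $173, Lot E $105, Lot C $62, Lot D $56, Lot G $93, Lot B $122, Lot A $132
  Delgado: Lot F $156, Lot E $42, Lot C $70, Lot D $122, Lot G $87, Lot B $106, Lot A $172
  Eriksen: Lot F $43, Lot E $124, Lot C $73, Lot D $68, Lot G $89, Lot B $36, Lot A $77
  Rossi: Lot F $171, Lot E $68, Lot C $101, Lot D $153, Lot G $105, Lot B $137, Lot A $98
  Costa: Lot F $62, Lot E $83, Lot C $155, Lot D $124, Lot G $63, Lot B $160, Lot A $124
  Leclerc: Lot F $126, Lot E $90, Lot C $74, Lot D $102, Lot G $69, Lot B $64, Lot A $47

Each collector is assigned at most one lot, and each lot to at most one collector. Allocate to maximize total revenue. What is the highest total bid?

This is the linear assignment problem.
Optimal: Ghosh→Lot F ($173), Delgado→Lot A ($172), Eriksen→Lot E ($124), Rossi→Lot B ($137), Costa→Lot C ($155), Leclerc→Lot D ($102) — total 173+172+124+137+155+102 = $863.
Max-entry greedy (repeatedly take the single best remaining cell) gives $856, worse by 7.
Swapping Ghosh↔Eriksen (Ghosh→Lot E $105, Eriksen→Lot F $43) loses 149.
Every other assignment is strictly worse.

Maximum total: $863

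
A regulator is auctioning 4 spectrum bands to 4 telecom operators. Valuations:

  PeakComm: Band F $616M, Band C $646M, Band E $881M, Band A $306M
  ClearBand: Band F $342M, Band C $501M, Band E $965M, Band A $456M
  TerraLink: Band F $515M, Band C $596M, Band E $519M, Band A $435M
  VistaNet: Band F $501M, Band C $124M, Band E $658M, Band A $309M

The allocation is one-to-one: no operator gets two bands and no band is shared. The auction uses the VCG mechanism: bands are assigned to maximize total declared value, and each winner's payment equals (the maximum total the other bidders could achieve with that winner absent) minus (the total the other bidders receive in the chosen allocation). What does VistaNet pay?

VistaNet pays $131M.

Efficient allocation: PeakComm→Band C ($646M), ClearBand→Band E ($965M), TerraLink→Band A ($435M), VistaNet→Band F ($501M); total welfare W = $2547M.
VistaNet receives Band F at value $501M, so the others get W − 501 = $2046M.
Without VistaNet: best allocation of the remaining 3 bidders over all 4 bands is PeakComm→Band F ($616M), ClearBand→Band E ($965M), TerraLink→Band C ($596M), total $2177M.
VCG payment = (others' best without VistaNet) − (others' welfare with VistaNet) = 2177 − 2046 = $131M.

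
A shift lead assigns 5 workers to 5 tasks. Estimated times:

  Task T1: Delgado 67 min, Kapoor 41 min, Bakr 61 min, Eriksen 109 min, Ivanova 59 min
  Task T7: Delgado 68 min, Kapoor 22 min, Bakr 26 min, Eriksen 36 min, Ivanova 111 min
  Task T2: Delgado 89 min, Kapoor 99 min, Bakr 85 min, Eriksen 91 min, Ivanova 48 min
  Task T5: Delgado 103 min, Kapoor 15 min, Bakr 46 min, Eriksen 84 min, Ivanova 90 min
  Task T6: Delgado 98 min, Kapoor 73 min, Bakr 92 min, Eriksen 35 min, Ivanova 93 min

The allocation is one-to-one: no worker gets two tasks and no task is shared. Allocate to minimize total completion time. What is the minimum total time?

This is the linear assignment problem.
Optimal: Delgado→Task T1 (67 min), Kapoor→Task T5 (15 min), Bakr→Task T7 (26 min), Eriksen→Task T6 (35 min), Ivanova→Task T2 (48 min) — total 67+15+26+35+48 = 191 min.
Swapping Ivanova↔Delgado (Ivanova→Task T1 59 min, Delgado→Task T2 89 min) adds 33.

Min total: 191 min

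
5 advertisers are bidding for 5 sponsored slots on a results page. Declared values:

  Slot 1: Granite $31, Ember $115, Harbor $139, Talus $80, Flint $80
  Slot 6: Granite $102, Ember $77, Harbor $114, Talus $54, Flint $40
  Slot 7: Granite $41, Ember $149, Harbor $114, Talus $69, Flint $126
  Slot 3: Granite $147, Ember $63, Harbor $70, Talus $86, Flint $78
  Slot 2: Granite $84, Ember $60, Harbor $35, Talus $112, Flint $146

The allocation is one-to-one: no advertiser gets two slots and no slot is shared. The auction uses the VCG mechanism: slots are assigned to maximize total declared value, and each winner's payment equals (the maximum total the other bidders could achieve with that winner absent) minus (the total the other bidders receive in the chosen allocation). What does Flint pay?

Efficient allocation: Granite→Slot 3 ($147), Ember→Slot 7 ($149), Harbor→Slot 6 ($114), Talus→Slot 1 ($80), Flint→Slot 2 ($146); total welfare W = $636.
Flint receives Slot 2 at value $146, so the others get W − 146 = $490.
Without Flint: best allocation of the remaining 4 bidders over all 5 slots is Granite→Slot 3 ($147), Ember→Slot 7 ($149), Harbor→Slot 1 ($139), Talus→Slot 2 ($112), total $547.
VCG payment = (others' best without Flint) − (others' welfare with Flint) = 547 − 490 = $57.

Flint pays $57.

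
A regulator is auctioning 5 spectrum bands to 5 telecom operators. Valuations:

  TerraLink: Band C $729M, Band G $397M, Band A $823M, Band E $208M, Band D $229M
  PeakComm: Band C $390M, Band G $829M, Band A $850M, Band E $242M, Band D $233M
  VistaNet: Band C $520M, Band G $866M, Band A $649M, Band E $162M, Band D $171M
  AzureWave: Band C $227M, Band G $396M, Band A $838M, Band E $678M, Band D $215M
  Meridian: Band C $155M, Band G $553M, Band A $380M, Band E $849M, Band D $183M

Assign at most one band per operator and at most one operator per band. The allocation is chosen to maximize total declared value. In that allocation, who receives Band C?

This is the linear assignment problem.
Optimal: TerraLink→Band C ($729M), PeakComm→Band D ($233M), VistaNet→Band G ($866M), AzureWave→Band A ($838M), Meridian→Band E ($849M) — total 729+233+866+838+849 = $3515M.
Max-entry greedy (repeatedly take the single best remaining cell) gives $3509M, worse by 6.
TerraLink's own top band is Band A ($823M), but forcing TerraLink→Band A and reassigning the rest optimally gives only $3236M — worse by 279.

TerraLink receives Band C.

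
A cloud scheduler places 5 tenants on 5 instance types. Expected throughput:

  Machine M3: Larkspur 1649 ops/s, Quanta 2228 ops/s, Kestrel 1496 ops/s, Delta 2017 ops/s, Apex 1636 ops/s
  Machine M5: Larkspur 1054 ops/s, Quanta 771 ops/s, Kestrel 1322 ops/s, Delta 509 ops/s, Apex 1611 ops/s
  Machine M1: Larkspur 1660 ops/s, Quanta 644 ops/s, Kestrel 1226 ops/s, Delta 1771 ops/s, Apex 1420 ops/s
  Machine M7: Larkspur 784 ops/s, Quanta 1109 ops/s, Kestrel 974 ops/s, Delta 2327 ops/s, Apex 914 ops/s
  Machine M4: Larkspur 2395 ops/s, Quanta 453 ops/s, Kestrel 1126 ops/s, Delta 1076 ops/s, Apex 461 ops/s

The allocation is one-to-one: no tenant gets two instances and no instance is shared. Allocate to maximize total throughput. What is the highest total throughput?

Max total: 9787 ops/s

Optimal: Larkspur→Machine M4 (2395 ops/s), Quanta→Machine M3 (2228 ops/s), Kestrel→Machine M1 (1226 ops/s), Delta→Machine M7 (2327 ops/s), Apex→Machine M5 (1611 ops/s) — total 2395+2228+1226+2327+1611 = 9787 ops/s.
Swapping Quanta↔Larkspur (Quanta→Machine M4 453 ops/s, Larkspur→Machine M3 1649 ops/s) loses 2521.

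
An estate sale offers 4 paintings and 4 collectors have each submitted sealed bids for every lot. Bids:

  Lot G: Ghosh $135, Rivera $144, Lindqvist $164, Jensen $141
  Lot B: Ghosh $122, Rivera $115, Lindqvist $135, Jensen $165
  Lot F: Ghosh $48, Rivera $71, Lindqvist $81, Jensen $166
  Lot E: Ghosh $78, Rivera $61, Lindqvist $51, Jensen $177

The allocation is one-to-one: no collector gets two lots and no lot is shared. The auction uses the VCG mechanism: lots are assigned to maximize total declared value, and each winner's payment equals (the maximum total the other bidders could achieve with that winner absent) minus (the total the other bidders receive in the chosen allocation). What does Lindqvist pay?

Lindqvist pays $73.

Efficient allocation: Ghosh→Lot B ($122), Rivera→Lot F ($71), Lindqvist→Lot G ($164), Jensen→Lot E ($177); total welfare W = $534.
Lindqvist receives Lot G at value $164, so the others get W − 164 = $370.
Without Lindqvist: best allocation of the remaining 3 bidders over all 4 lots is Ghosh→Lot B ($122), Rivera→Lot G ($144), Jensen→Lot E ($177), total $443.
VCG payment = (others' best without Lindqvist) − (others' welfare with Lindqvist) = 443 − 370 = $73.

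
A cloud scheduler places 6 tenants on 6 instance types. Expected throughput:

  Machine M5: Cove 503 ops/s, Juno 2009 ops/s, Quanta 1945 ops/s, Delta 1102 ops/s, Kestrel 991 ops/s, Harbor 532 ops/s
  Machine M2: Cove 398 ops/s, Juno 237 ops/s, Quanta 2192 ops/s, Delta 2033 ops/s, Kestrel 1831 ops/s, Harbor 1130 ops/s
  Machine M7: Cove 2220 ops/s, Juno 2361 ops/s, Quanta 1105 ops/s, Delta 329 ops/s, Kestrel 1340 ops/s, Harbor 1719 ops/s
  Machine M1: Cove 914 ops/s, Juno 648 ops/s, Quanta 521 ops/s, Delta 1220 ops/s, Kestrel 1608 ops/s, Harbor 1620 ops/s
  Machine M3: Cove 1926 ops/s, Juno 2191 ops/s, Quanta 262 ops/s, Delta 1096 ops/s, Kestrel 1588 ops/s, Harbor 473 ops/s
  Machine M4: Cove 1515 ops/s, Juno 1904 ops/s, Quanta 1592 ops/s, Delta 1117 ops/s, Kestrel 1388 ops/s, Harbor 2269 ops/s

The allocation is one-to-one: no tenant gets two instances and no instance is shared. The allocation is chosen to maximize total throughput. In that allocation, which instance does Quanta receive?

Quanta receives Machine M5.

Treat this as an assignment problem: match each tenant to one instance.
Optimal: Cove→Machine M7 (2220 ops/s), Juno→Machine M3 (2191 ops/s), Quanta→Machine M5 (1945 ops/s), Delta→Machine M2 (2033 ops/s), Kestrel→Machine M1 (1608 ops/s), Harbor→Machine M4 (2269 ops/s) — total 2220+2191+1945+2033+1608+2269 = 12266 ops/s.
Column-greedy (each instance in turn goes to its best remaining tenant) gives 10746 ops/s, worse by 1520.
Next-best assignment: Cove→Machine M3, Juno→Machine M7, Quanta→Machine M5, Delta→Machine M2, Kestrel→Machine M1, Harbor→Machine M4 = 12142 ops/s.
Quanta's own top instance is Machine M2 (2192 ops/s), but forcing Quanta→Machine M2 and reassigning the rest optimally gives only 11582 ops/s — worse by 684.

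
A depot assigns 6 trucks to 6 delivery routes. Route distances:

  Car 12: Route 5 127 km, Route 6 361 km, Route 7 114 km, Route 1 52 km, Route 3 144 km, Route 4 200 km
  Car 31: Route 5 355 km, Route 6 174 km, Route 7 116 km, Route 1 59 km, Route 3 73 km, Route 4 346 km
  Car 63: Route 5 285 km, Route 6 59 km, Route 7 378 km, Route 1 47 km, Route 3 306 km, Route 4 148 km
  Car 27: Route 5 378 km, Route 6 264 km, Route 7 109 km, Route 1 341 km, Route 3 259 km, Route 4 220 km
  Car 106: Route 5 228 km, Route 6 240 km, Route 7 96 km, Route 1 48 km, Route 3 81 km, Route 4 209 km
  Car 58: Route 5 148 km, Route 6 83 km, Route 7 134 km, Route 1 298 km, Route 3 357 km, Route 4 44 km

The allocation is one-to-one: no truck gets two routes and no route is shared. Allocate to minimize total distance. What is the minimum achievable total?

Treat this as an assignment problem: match each truck to one route.
Optimal: Car 12→Route 5 (127 km), Car 31→Route 3 (73 km), Car 63→Route 6 (59 km), Car 27→Route 7 (109 km), Car 106→Route 1 (48 km), Car 58→Route 4 (44 km) — total 127+73+59+109+48+44 = 460 km.
Min-entry greedy (repeatedly take the single cheapest remaining cell) gives 651 km, worse by 191.
Next-best assignment: Car 12→Route 5, Car 31→Route 1, Car 63→Route 6, Car 27→Route 7, Car 106→Route 3, Car 58→Route 4 = 479 km.
Swapping Car 27↔Car 12 (Car 27→Route 5 378 km, Car 12→Route 7 114 km) adds 256.

Minimum total: 460 km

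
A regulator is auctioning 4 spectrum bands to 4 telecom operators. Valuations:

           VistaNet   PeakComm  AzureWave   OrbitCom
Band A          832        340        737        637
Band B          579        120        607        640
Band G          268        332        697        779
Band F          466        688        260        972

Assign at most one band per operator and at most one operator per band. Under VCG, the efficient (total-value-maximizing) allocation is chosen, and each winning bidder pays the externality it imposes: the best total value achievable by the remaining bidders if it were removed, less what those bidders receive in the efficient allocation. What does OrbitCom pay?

OrbitCom pays $90M.

Efficient allocation: VistaNet→Band A ($832M), PeakComm→Band F ($688M), AzureWave→Band B ($607M), OrbitCom→Band G ($779M); total welfare W = $2906M.
OrbitCom receives Band G at value $779M, so the others get W − 779 = $2127M.
Without OrbitCom: best allocation of the remaining 3 bidders over all 4 bands is VistaNet→Band A ($832M), PeakComm→Band F ($688M), AzureWave→Band G ($697M), total $2217M.
VCG payment = (others' best without OrbitCom) − (others' welfare with OrbitCom) = 2217 − 2127 = $90M.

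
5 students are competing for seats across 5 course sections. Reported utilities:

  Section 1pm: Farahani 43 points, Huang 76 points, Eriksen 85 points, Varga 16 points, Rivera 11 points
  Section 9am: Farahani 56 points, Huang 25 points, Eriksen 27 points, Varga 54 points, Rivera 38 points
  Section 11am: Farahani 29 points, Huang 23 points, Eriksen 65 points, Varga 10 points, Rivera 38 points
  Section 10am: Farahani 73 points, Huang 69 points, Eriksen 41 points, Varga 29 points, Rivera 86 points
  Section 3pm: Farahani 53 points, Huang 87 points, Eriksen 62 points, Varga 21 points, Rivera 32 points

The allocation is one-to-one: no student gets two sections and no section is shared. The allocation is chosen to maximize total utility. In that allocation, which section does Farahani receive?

Optimal: Farahani→Section 11am (29 points), Huang→Section 3pm (87 points), Eriksen→Section 1pm (85 points), Varga→Section 9am (54 points), Rivera→Section 10am (86 points) — total 29+87+85+54+86 = 341 points.
Max-entry greedy (repeatedly take the single best remaining cell) gives 324 points, worse by 17.
Next-best assignment: Farahani→Section 10am, Huang→Section 3pm, Eriksen→Section 1pm, Varga→Section 9am, Rivera→Section 11am = 337 points.
No other one-to-one assignment exceeds 341 points.
Farahani's own top section is Section 10am (73 points), but forcing Farahani→Section 10am and reassigning the rest optimally gives only 337 points — worse by 4.

Farahani receives Section 11am.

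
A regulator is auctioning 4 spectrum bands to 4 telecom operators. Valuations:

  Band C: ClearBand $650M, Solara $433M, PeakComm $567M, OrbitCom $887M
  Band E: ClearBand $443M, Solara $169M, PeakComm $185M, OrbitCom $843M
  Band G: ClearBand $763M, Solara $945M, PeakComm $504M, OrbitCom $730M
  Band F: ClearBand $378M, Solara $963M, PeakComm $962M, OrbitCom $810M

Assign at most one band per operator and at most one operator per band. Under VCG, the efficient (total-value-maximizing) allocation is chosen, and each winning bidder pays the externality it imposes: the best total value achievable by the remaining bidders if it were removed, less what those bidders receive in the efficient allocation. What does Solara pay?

Efficient allocation: ClearBand→Band C ($650M), Solara→Band G ($945M), PeakComm→Band F ($962M), OrbitCom→Band E ($843M); total welfare W = $3400M.
Solara receives Band G at value $945M, so the others get W − 945 = $2455M.
Without Solara: best allocation of the remaining 3 bidders over all 4 bands is ClearBand→Band G ($763M), PeakComm→Band F ($962M), OrbitCom→Band C ($887M), total $2612M.
VCG payment = (others' best without Solara) − (others' welfare with Solara) = 2612 − 2455 = $157M.

Solara pays $157M.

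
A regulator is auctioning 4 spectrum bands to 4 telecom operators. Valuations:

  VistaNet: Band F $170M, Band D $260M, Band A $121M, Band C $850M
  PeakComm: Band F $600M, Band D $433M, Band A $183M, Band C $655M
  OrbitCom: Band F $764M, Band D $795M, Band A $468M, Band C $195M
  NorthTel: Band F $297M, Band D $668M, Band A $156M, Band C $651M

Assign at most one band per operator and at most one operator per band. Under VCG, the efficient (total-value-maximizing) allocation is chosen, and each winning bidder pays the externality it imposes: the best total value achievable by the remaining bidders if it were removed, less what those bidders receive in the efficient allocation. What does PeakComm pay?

PeakComm pays $296M.

Efficient allocation: VistaNet→Band C ($850M), PeakComm→Band F ($600M), OrbitCom→Band A ($468M), NorthTel→Band D ($668M); total welfare W = $2586M.
PeakComm receives Band F at value $600M, so the others get W − 600 = $1986M.
Without PeakComm: best allocation of the remaining 3 bidders over all 4 bands is VistaNet→Band C ($850M), OrbitCom→Band F ($764M), NorthTel→Band D ($668M), total $2282M.
VCG payment = (others' best without PeakComm) − (others' welfare with PeakComm) = 2282 − 1986 = $296M.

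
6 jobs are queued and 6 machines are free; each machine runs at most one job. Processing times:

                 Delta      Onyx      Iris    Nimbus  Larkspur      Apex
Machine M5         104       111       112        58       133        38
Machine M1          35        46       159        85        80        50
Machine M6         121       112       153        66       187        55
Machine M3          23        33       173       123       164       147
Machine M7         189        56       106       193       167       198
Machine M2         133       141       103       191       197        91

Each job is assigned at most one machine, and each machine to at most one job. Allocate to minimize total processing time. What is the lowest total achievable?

Minimum total: 366 min

Optimal: Delta→Machine M3 (23 min), Onyx→Machine M7 (56 min), Iris→Machine M2 (103 min), Nimbus→Machine M6 (66 min), Larkspur→Machine M1 (80 min), Apex→Machine M5 (38 min) — total 23+56+103+66+80+38 = 366 min.
Row-greedy (each job in turn takes its cheapest remaining machine) gives 452 min, worse by 86.
Swapping Nimbus↔Delta (Nimbus→Machine M3 123 min, Delta→Machine M6 121 min) adds 155.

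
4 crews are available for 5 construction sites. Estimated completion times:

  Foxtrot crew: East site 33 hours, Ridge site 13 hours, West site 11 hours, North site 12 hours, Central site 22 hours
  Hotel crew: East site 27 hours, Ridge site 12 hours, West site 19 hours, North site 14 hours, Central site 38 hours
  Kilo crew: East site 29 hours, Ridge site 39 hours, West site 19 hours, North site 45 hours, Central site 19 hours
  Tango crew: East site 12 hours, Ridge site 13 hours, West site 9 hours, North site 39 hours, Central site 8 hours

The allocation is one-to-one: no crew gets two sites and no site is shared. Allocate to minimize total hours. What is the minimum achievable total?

Optimal: Foxtrot crew→North site (12 hours), Hotel crew→Ridge site (12 hours), Kilo crew→West site (19 hours), Tango crew→Central site (8 hours) — total 12+12+19+8 = 51 hours.
Row-greedy (each crew in turn takes its cheapest remaining site) gives 54 hours, worse by 3.

Minimum total: 51 hours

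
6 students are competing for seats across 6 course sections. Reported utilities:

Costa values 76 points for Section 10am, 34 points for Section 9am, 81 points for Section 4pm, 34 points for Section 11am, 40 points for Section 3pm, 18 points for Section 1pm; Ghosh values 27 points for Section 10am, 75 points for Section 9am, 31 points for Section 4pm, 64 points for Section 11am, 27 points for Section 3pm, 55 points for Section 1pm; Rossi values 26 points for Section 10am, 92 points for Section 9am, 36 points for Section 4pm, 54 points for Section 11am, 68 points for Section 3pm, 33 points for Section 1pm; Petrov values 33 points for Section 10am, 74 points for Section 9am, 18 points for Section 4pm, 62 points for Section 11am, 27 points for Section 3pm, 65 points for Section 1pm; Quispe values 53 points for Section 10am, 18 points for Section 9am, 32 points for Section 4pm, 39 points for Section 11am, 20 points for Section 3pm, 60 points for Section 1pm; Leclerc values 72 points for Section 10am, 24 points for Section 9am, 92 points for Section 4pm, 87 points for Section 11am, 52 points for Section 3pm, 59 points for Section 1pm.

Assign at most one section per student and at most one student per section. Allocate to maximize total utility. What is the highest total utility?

Optimal: Costa→Section 10am (76 points), Ghosh→Section 11am (64 points), Rossi→Section 3pm (68 points), Petrov→Section 9am (74 points), Quispe→Section 1pm (60 points), Leclerc→Section 4pm (92 points) — total 76+64+68+74+60+92 = 434 points.
Swapping Leclerc↔Rossi (Leclerc→Section 3pm 52 points, Rossi→Section 4pm 36 points) loses 72.
Every other assignment is strictly worse.

Maximum total: 434 points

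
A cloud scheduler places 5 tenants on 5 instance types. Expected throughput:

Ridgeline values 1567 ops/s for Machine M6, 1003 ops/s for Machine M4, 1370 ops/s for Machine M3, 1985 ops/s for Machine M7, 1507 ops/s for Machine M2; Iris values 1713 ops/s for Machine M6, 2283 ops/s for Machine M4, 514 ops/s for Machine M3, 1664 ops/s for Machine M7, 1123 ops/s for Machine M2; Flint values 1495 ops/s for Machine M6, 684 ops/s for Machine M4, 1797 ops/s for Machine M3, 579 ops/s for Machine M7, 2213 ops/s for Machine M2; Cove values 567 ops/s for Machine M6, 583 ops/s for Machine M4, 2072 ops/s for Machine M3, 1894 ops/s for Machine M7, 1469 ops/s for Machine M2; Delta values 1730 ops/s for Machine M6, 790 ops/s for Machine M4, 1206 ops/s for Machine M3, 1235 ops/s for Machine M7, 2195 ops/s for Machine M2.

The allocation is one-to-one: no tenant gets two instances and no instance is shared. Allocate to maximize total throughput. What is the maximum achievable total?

Optimal: Ridgeline→Machine M7 (1985 ops/s), Iris→Machine M4 (2283 ops/s), Flint→Machine M2 (2213 ops/s), Cove→Machine M3 (2072 ops/s), Delta→Machine M6 (1730 ops/s) — total 1985+2283+2213+2072+1730 = 10283 ops/s.

Max total: 10283 ops/s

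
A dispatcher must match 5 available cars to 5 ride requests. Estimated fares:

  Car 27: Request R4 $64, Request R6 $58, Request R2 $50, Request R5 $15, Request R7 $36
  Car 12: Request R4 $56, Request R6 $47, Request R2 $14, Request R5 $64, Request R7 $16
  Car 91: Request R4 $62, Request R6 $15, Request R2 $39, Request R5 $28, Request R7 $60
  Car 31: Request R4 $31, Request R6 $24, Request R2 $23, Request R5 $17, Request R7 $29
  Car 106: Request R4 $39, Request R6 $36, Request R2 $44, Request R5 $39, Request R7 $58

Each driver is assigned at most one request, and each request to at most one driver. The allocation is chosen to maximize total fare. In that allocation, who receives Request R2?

Car 31 receives Request R2.

Optimal: Car 27→Request R6 ($58), Car 12→Request R5 ($64), Car 91→Request R4 ($62), Car 31→Request R2 ($23), Car 106→Request R7 ($58) — total 58+64+62+23+58 = $265.
Row-greedy (each driver in turn takes its best remaining request) gives $256, worse by 9.
Swapping Car 12↔Car 91 (Car 12→Request R4 $56, Car 91→Request R5 $28) loses 42.
Car 31's own top request is Request R4 ($31), but forcing Car 31→Request R4 and reassigning the rest optimally gives only $257 — worse by 8.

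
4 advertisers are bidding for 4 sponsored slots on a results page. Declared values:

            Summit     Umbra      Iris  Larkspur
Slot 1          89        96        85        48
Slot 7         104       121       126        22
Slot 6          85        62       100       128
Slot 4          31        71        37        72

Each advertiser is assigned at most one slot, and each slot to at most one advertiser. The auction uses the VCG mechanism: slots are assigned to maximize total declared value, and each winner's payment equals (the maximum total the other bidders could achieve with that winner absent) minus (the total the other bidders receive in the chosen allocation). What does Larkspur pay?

Larkspur pays $24.

Efficient allocation: Summit→Slot 1 ($89), Umbra→Slot 4 ($71), Iris→Slot 7 ($126), Larkspur→Slot 6 ($128); total welfare W = $414.
Larkspur receives Slot 6 at value $128, so the others get W − 128 = $286.
Without Larkspur: best allocation of the remaining 3 bidders over all 4 slots is Summit→Slot 1 ($89), Umbra→Slot 7 ($121), Iris→Slot 6 ($100), total $310.
VCG payment = (others' best without Larkspur) − (others' welfare with Larkspur) = 310 − 286 = $24.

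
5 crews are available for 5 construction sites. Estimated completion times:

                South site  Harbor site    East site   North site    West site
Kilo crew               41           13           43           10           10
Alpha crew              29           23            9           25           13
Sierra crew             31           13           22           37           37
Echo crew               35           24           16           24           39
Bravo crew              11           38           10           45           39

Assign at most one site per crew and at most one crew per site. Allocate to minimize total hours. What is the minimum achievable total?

Minimum total: 63 hours

Treat this as an assignment problem: match each crew to one site.
Optimal: Kilo crew→North site (10 hours), Alpha crew→West site (13 hours), Sierra crew→Harbor site (13 hours), Echo crew→East site (16 hours), Bravo crew→South site (11 hours) — total 10+13+13+16+11 = 63 hours.
Min-entry greedy (repeatedly take the single cheapest remaining cell) gives 82 hours, worse by 19.
Next-best assignment: Kilo crew→West site, Alpha crew→East site, Sierra crew→Harbor site, Echo crew→North site, Bravo crew→South site = 67 hours.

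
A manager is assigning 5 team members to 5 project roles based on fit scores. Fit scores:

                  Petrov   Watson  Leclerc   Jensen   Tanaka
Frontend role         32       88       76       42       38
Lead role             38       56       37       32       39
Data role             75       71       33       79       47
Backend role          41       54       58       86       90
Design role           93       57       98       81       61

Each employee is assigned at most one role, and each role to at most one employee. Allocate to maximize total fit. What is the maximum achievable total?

Max total: 394 pts

Optimal: Petrov→Design role (93 pts), Watson→Lead role (56 pts), Leclerc→Frontend role (76 pts), Jensen→Data role (79 pts), Tanaka→Backend role (90 pts) — total 93+56+76+79+90 = 394 pts.
Column-greedy (each role in turn goes to its best remaining employee) gives 357 pts, worse by 37.
No other one-to-one assignment exceeds 394 pts.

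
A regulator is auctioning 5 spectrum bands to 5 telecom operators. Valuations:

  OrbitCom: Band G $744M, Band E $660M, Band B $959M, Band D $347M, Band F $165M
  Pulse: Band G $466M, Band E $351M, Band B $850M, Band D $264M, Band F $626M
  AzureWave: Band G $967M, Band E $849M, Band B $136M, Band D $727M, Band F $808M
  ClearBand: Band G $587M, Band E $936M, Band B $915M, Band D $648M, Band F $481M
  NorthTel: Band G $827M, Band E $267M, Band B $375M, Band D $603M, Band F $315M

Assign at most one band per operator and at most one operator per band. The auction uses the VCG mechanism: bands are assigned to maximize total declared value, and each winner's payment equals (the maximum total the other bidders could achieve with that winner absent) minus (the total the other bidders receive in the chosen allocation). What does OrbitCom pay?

OrbitCom pays $289M.

Efficient allocation: OrbitCom→Band B ($959M), Pulse→Band F ($626M), AzureWave→Band G ($967M), ClearBand→Band E ($936M), NorthTel→Band D ($603M); total welfare W = $4091M.
OrbitCom receives Band B at value $959M, so the others get W − 959 = $3132M.
Without OrbitCom: best allocation of the remaining 4 bidders over all 5 bands is Pulse→Band B ($850M), AzureWave→Band F ($808M), ClearBand→Band E ($936M), NorthTel→Band G ($827M), total $3421M.
VCG payment = (others' best without OrbitCom) − (others' welfare with OrbitCom) = 3421 − 3132 = $289M.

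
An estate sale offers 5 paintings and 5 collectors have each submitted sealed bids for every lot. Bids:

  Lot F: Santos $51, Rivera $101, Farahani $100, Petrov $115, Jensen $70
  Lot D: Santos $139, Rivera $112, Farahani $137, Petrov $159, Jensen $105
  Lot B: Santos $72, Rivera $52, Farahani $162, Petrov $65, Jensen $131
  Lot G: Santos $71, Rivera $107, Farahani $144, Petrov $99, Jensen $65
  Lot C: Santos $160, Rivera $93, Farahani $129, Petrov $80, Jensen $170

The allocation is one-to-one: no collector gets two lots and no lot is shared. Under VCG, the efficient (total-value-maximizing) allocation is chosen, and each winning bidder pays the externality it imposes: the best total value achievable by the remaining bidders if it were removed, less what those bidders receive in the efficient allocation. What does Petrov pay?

Petrov pays $42.

Efficient allocation: Santos→Lot C ($160), Rivera→Lot F ($101), Farahani→Lot G ($144), Petrov→Lot D ($159), Jensen→Lot B ($131); total welfare W = $695.
Petrov receives Lot D at value $159, so the others get W − 159 = $536.
Without Petrov: best allocation of the remaining 4 bidders over all 5 lots is Santos→Lot D ($139), Rivera→Lot G ($107), Farahani→Lot B ($162), Jensen→Lot C ($170), total $578.
VCG payment = (others' best without Petrov) − (others' welfare with Petrov) = 578 − 536 = $42.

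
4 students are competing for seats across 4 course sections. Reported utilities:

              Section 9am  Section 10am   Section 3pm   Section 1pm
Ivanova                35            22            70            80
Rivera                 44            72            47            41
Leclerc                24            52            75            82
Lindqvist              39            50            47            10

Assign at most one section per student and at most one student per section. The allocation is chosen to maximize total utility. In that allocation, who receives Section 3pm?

Leclerc receives Section 3pm.

Optimal: Ivanova→Section 1pm (80 points), Rivera→Section 10am (72 points), Leclerc→Section 3pm (75 points), Lindqvist→Section 9am (39 points) — total 80+72+75+39 = 266 points.
Column-greedy (each section in turn goes to its best remaining student) gives 176 points, worse by 90.
Swapping Ivanova↔Lindqvist (Ivanova→Section 9am 35 points, Lindqvist→Section 1pm 10 points) loses 74.
Every other assignment is strictly worse.
Leclerc's own top section is Section 1pm (82 points), but forcing Leclerc→Section 1pm and reassigning the rest optimally gives only 263 points — worse by 3.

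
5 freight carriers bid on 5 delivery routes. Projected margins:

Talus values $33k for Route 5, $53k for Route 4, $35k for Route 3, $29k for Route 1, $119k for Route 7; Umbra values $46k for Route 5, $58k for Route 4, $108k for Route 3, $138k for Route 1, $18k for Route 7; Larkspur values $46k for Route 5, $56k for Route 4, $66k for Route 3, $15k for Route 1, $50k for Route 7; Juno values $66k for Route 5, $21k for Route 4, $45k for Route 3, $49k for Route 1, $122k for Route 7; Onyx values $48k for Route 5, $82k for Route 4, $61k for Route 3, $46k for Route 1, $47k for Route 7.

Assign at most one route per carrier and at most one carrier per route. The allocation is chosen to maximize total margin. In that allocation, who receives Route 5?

Optimal: Talus→Route 7 ($119k), Umbra→Route 1 ($138k), Larkspur→Route 3 ($66k), Juno→Route 5 ($66k), Onyx→Route 4 ($82k) — total 119+138+66+66+82 = $471k.
Column-greedy (each route in turn goes to its best remaining carrier) gives $335k, worse by 136.
Next-best assignment: Talus→Route 5, Umbra→Route 1, Larkspur→Route 3, Juno→Route 7, Onyx→Route 4 = $441k.
Juno's own top route is Route 7 ($122k), but forcing Juno→Route 7 and reassigning the rest optimally gives only $441k — worse by 30.

Juno receives Route 5.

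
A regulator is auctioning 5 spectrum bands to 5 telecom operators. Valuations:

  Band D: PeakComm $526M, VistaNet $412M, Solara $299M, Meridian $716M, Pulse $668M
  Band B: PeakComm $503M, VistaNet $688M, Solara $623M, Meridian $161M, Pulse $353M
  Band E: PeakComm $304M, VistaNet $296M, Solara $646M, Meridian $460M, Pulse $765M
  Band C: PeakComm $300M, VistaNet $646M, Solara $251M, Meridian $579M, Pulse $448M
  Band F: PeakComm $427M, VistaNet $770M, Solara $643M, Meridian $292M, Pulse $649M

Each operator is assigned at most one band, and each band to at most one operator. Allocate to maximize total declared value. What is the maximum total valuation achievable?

Maximum total: $3273M

Optimal: PeakComm→Band B ($503M), VistaNet→Band C ($646M), Solara→Band F ($643M), Meridian→Band D ($716M), Pulse→Band E ($765M) — total 503+646+643+716+765 = $3273M.
Row-greedy (each operator in turn takes its best remaining band) gives $2874M, worse by 399.
Next-best assignment: PeakComm→Band D, VistaNet→Band F, Solara→Band B, Meridian→Band C, Pulse→Band E = $3263M.
Swapping Pulse↔Meridian (Pulse→Band D $668M, Meridian→Band E $460M) loses 353.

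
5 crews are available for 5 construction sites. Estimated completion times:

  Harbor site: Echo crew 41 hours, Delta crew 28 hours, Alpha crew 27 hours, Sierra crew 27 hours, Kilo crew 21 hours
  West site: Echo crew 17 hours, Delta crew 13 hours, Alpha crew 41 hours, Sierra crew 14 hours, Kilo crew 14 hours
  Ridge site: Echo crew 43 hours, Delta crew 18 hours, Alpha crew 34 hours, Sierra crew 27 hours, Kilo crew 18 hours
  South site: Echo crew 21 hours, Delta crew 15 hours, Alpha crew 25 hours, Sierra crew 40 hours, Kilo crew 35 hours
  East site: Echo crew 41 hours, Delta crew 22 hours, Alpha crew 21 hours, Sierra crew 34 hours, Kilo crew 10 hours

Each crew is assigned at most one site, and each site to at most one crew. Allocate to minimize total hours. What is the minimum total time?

Optimal: Echo crew→South site (21 hours), Delta crew→Ridge site (18 hours), Alpha crew→Harbor site (27 hours), Sierra crew→West site (14 hours), Kilo crew→East site (10 hours) — total 21+18+27+14+10 = 90 hours.
Column-greedy (each site in turn goes to its cheapest remaining crew) gives 103 hours, worse by 13.
Checked against all permutations: 90 hours is optimal.

Min total: 90 hours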